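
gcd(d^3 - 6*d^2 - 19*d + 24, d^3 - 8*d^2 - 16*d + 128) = d - 8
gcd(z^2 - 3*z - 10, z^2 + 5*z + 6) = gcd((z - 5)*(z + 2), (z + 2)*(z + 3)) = z + 2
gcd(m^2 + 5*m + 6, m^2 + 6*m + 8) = m + 2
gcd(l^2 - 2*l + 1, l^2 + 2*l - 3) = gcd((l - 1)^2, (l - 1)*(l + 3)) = l - 1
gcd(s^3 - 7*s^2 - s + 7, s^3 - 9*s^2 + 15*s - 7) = s^2 - 8*s + 7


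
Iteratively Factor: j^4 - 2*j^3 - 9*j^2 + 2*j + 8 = (j - 1)*(j^3 - j^2 - 10*j - 8) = (j - 1)*(j + 2)*(j^2 - 3*j - 4) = (j - 4)*(j - 1)*(j + 2)*(j + 1)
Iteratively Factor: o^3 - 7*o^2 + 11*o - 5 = (o - 1)*(o^2 - 6*o + 5) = (o - 5)*(o - 1)*(o - 1)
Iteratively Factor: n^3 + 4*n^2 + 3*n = (n)*(n^2 + 4*n + 3) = n*(n + 1)*(n + 3)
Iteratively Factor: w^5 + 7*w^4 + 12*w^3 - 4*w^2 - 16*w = (w)*(w^4 + 7*w^3 + 12*w^2 - 4*w - 16) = w*(w + 4)*(w^3 + 3*w^2 - 4) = w*(w - 1)*(w + 4)*(w^2 + 4*w + 4) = w*(w - 1)*(w + 2)*(w + 4)*(w + 2)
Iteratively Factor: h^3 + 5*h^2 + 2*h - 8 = (h + 4)*(h^2 + h - 2) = (h - 1)*(h + 4)*(h + 2)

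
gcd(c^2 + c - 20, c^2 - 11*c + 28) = c - 4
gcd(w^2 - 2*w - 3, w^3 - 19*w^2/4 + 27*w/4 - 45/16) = 1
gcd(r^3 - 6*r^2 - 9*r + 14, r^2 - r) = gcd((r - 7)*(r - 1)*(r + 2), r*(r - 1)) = r - 1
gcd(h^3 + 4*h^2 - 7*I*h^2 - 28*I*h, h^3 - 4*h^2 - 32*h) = h^2 + 4*h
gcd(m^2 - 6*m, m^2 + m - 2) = 1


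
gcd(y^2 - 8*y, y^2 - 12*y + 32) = y - 8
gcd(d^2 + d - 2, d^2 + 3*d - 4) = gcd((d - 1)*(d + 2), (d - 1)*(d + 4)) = d - 1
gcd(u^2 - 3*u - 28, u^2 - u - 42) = u - 7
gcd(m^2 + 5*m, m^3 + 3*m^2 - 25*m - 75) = m + 5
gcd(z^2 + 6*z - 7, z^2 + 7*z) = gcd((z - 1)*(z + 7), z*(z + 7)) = z + 7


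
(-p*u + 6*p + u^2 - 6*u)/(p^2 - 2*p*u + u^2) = (6 - u)/(p - u)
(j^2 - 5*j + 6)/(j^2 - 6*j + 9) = (j - 2)/(j - 3)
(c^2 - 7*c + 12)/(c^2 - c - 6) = (c - 4)/(c + 2)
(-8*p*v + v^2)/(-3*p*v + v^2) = (8*p - v)/(3*p - v)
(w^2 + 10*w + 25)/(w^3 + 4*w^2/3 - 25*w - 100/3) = 3*(w + 5)/(3*w^2 - 11*w - 20)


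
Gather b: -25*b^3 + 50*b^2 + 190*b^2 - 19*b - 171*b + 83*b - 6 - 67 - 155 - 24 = -25*b^3 + 240*b^2 - 107*b - 252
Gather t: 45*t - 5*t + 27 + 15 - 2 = 40*t + 40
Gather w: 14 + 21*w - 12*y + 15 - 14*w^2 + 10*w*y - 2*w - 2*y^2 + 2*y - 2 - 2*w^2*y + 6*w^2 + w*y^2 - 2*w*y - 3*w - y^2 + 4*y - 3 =w^2*(-2*y - 8) + w*(y^2 + 8*y + 16) - 3*y^2 - 6*y + 24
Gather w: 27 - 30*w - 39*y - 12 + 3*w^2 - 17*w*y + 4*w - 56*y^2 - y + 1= 3*w^2 + w*(-17*y - 26) - 56*y^2 - 40*y + 16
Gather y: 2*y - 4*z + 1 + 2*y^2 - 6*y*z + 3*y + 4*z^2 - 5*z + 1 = 2*y^2 + y*(5 - 6*z) + 4*z^2 - 9*z + 2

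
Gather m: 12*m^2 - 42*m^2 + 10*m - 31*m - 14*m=-30*m^2 - 35*m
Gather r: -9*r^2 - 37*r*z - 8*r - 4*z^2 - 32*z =-9*r^2 + r*(-37*z - 8) - 4*z^2 - 32*z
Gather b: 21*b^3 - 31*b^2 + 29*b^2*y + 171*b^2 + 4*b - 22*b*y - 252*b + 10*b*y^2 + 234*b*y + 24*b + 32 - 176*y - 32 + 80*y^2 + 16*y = 21*b^3 + b^2*(29*y + 140) + b*(10*y^2 + 212*y - 224) + 80*y^2 - 160*y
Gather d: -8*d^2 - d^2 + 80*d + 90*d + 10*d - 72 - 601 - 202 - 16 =-9*d^2 + 180*d - 891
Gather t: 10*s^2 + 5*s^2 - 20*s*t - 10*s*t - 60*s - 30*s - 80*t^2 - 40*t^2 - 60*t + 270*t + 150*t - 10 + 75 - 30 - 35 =15*s^2 - 90*s - 120*t^2 + t*(360 - 30*s)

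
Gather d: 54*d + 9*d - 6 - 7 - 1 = 63*d - 14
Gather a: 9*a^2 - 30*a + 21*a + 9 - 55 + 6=9*a^2 - 9*a - 40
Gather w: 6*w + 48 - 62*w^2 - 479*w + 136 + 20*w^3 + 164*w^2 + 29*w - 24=20*w^3 + 102*w^2 - 444*w + 160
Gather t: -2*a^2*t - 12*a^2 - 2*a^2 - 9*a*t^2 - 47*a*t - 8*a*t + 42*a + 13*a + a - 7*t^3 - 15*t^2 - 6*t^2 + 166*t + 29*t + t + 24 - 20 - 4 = -14*a^2 + 56*a - 7*t^3 + t^2*(-9*a - 21) + t*(-2*a^2 - 55*a + 196)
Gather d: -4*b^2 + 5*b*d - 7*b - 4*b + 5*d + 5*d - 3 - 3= -4*b^2 - 11*b + d*(5*b + 10) - 6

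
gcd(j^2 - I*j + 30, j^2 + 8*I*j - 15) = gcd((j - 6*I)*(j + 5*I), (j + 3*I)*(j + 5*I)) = j + 5*I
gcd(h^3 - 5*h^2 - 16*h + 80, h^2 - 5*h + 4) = h - 4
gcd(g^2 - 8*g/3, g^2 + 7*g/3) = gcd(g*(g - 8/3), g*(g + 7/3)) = g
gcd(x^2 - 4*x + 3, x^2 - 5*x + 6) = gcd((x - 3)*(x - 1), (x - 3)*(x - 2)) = x - 3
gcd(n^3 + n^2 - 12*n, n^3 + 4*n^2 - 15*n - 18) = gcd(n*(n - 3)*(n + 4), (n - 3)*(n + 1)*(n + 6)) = n - 3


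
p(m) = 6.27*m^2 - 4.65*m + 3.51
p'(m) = 12.54*m - 4.65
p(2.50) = 31.07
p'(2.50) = 26.70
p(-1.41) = 22.53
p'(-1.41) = -22.33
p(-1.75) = 30.85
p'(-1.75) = -26.60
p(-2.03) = 38.79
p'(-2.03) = -30.11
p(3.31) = 56.81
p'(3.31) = 36.86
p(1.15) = 6.45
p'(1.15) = 9.77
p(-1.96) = 36.71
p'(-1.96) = -29.23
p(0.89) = 4.34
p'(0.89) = 6.51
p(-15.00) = 1484.01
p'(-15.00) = -192.75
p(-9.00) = 553.23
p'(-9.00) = -117.51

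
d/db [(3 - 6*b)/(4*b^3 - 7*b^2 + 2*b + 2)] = 6*(8*b^3 - 13*b^2 + 7*b - 3)/(16*b^6 - 56*b^5 + 65*b^4 - 12*b^3 - 24*b^2 + 8*b + 4)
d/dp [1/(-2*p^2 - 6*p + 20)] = (p + 3/2)/(p^2 + 3*p - 10)^2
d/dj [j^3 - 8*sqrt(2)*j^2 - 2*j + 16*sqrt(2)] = 3*j^2 - 16*sqrt(2)*j - 2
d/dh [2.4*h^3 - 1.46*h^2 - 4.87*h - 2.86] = 7.2*h^2 - 2.92*h - 4.87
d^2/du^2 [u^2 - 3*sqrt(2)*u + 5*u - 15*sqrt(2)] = 2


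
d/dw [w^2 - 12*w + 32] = 2*w - 12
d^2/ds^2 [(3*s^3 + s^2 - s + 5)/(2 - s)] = 2*(-3*s^3 + 18*s^2 - 36*s - 7)/(s^3 - 6*s^2 + 12*s - 8)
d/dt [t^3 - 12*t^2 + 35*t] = 3*t^2 - 24*t + 35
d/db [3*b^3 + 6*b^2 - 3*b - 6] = 9*b^2 + 12*b - 3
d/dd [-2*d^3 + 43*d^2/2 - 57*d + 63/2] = -6*d^2 + 43*d - 57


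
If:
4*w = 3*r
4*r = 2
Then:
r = 1/2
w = 3/8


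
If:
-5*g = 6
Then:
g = -6/5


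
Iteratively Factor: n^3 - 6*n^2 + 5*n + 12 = (n + 1)*(n^2 - 7*n + 12) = (n - 4)*(n + 1)*(n - 3)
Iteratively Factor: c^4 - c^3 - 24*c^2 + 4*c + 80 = (c + 4)*(c^3 - 5*c^2 - 4*c + 20) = (c + 2)*(c + 4)*(c^2 - 7*c + 10) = (c - 2)*(c + 2)*(c + 4)*(c - 5)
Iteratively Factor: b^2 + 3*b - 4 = (b - 1)*(b + 4)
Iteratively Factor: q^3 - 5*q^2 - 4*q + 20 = (q + 2)*(q^2 - 7*q + 10) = (q - 2)*(q + 2)*(q - 5)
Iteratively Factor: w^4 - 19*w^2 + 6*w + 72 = (w + 2)*(w^3 - 2*w^2 - 15*w + 36) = (w + 2)*(w + 4)*(w^2 - 6*w + 9) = (w - 3)*(w + 2)*(w + 4)*(w - 3)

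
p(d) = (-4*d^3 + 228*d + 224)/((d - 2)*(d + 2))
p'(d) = (228 - 12*d^2)/((d - 2)*(d + 2)) - (-4*d^3 + 228*d + 224)/((d - 2)*(d + 2)^2) - (-4*d^3 + 228*d + 224)/((d - 2)^2*(d + 2)) = 4*(-d^4 - 45*d^2 - 112*d - 228)/(d^4 - 8*d^2 + 16)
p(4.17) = 66.08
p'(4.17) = -39.72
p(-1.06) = 4.49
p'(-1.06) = -77.89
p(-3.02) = -69.21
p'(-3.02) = -58.49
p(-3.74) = -42.00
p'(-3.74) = -25.43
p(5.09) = 39.12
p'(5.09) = -21.96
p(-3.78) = -41.00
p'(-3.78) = -24.63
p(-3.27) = -57.03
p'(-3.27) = -40.83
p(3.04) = 153.53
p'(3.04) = -155.75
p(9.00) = -8.31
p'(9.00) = -7.72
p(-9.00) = 14.13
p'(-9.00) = -6.36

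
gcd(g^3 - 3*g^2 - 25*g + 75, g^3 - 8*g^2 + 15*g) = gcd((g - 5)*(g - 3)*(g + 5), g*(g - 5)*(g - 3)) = g^2 - 8*g + 15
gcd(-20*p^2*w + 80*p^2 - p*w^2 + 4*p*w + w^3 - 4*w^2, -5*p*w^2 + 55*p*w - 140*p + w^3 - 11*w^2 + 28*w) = 5*p*w - 20*p - w^2 + 4*w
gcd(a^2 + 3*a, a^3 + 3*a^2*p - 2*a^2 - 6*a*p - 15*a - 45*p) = a + 3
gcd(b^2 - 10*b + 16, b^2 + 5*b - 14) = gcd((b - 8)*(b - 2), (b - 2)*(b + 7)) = b - 2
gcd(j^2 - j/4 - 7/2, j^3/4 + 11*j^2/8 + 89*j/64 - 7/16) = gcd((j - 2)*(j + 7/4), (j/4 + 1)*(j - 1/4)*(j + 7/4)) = j + 7/4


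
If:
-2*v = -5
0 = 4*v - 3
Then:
No Solution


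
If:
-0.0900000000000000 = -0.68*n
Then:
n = 0.13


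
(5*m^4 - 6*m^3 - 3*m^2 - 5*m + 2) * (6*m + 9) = 30*m^5 + 9*m^4 - 72*m^3 - 57*m^2 - 33*m + 18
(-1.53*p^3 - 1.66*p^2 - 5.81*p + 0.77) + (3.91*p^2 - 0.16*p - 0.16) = -1.53*p^3 + 2.25*p^2 - 5.97*p + 0.61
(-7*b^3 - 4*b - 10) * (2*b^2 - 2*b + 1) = -14*b^5 + 14*b^4 - 15*b^3 - 12*b^2 + 16*b - 10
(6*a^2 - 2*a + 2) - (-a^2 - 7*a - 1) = 7*a^2 + 5*a + 3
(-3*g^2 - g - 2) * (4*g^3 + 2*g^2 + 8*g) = -12*g^5 - 10*g^4 - 34*g^3 - 12*g^2 - 16*g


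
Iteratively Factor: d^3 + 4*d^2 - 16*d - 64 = (d + 4)*(d^2 - 16) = (d - 4)*(d + 4)*(d + 4)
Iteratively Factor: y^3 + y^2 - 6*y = (y + 3)*(y^2 - 2*y) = y*(y + 3)*(y - 2)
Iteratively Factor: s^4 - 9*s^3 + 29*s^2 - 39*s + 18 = (s - 2)*(s^3 - 7*s^2 + 15*s - 9) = (s - 3)*(s - 2)*(s^2 - 4*s + 3) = (s - 3)^2*(s - 2)*(s - 1)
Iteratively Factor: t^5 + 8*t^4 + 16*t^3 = (t)*(t^4 + 8*t^3 + 16*t^2) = t^2*(t^3 + 8*t^2 + 16*t) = t^2*(t + 4)*(t^2 + 4*t) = t^3*(t + 4)*(t + 4)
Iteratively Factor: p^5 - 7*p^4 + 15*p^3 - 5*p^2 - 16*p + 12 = (p - 2)*(p^4 - 5*p^3 + 5*p^2 + 5*p - 6) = (p - 3)*(p - 2)*(p^3 - 2*p^2 - p + 2) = (p - 3)*(p - 2)^2*(p^2 - 1) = (p - 3)*(p - 2)^2*(p - 1)*(p + 1)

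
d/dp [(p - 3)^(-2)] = -2/(p - 3)^3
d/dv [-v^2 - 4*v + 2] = -2*v - 4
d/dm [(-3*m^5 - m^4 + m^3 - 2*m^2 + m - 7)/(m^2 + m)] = (-9*m^6 - 14*m^5 - 2*m^4 + 2*m^3 - 3*m^2 + 14*m + 7)/(m^2*(m^2 + 2*m + 1))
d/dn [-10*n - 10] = -10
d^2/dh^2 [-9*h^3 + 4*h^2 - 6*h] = 8 - 54*h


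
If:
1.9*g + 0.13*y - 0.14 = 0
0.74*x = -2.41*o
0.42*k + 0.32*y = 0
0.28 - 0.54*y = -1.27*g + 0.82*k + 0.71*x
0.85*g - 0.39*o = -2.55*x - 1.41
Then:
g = -2.90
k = -33.13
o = -0.12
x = 0.40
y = 43.48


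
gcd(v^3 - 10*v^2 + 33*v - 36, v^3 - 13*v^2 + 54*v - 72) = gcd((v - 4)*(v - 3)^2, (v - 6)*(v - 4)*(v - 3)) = v^2 - 7*v + 12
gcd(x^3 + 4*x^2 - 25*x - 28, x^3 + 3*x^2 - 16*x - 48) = x - 4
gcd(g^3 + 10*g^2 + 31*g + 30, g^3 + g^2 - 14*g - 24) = g^2 + 5*g + 6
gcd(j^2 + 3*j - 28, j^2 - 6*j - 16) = 1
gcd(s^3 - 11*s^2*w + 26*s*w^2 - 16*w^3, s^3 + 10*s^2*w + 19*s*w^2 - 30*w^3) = s - w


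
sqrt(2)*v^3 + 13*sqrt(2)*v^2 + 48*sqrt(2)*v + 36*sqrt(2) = (v + 6)^2*(sqrt(2)*v + sqrt(2))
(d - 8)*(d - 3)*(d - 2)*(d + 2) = d^4 - 11*d^3 + 20*d^2 + 44*d - 96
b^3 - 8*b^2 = b^2*(b - 8)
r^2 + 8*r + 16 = (r + 4)^2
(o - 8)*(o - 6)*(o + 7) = o^3 - 7*o^2 - 50*o + 336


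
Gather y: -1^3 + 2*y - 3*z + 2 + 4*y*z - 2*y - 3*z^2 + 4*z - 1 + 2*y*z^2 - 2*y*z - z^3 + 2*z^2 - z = y*(2*z^2 + 2*z) - z^3 - z^2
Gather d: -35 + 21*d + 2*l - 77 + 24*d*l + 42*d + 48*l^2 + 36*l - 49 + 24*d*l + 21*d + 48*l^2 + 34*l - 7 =d*(48*l + 84) + 96*l^2 + 72*l - 168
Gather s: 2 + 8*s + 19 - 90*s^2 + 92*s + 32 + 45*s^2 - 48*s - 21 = -45*s^2 + 52*s + 32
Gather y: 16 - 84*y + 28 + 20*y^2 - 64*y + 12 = 20*y^2 - 148*y + 56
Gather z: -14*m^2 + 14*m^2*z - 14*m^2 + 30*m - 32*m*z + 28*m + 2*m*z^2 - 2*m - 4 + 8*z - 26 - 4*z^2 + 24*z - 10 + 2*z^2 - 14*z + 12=-28*m^2 + 56*m + z^2*(2*m - 2) + z*(14*m^2 - 32*m + 18) - 28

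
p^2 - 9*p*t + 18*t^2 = (p - 6*t)*(p - 3*t)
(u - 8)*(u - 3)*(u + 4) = u^3 - 7*u^2 - 20*u + 96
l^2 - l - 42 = (l - 7)*(l + 6)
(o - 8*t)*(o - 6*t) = o^2 - 14*o*t + 48*t^2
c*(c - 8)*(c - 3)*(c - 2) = c^4 - 13*c^3 + 46*c^2 - 48*c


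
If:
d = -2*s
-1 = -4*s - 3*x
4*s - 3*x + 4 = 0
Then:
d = 3/4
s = -3/8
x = 5/6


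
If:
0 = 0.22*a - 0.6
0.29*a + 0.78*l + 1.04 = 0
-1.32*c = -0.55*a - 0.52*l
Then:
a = 2.73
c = 0.21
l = -2.35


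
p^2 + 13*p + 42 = (p + 6)*(p + 7)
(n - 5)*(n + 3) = n^2 - 2*n - 15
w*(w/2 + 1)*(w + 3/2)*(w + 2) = w^4/2 + 11*w^3/4 + 5*w^2 + 3*w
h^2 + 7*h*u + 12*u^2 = (h + 3*u)*(h + 4*u)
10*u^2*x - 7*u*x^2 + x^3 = x*(-5*u + x)*(-2*u + x)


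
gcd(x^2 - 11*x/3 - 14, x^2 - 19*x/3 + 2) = x - 6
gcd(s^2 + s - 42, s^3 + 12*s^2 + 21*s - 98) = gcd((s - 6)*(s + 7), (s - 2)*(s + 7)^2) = s + 7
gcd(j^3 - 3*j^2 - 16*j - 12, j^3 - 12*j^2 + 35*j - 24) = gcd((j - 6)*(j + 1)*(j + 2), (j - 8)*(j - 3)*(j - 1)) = 1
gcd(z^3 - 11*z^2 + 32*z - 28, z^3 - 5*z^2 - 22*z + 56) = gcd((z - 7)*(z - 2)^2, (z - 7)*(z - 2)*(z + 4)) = z^2 - 9*z + 14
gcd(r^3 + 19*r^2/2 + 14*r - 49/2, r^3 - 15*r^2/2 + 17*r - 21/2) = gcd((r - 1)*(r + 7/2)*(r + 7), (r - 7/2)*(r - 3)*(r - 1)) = r - 1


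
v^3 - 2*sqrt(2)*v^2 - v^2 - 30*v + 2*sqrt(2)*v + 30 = (v - 1)*(v - 5*sqrt(2))*(v + 3*sqrt(2))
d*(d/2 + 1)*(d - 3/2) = d^3/2 + d^2/4 - 3*d/2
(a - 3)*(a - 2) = a^2 - 5*a + 6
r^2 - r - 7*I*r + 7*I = (r - 1)*(r - 7*I)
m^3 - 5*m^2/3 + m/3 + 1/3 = (m - 1)^2*(m + 1/3)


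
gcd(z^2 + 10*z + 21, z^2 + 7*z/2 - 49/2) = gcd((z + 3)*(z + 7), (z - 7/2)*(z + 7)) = z + 7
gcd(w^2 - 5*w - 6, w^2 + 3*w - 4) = 1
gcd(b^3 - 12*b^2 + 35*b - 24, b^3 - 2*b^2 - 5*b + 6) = b^2 - 4*b + 3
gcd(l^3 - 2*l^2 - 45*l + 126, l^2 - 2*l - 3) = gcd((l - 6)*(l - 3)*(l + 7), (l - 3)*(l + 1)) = l - 3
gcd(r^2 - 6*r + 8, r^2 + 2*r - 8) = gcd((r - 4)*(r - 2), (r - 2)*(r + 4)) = r - 2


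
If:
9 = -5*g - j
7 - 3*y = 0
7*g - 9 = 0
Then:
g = 9/7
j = -108/7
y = 7/3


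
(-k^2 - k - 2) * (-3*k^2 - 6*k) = 3*k^4 + 9*k^3 + 12*k^2 + 12*k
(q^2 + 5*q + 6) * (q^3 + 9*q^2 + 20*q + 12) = q^5 + 14*q^4 + 71*q^3 + 166*q^2 + 180*q + 72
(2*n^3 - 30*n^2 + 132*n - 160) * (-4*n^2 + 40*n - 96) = -8*n^5 + 200*n^4 - 1920*n^3 + 8800*n^2 - 19072*n + 15360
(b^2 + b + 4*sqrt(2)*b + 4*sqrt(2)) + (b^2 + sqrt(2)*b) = 2*b^2 + b + 5*sqrt(2)*b + 4*sqrt(2)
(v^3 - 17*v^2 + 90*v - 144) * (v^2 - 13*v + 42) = v^5 - 30*v^4 + 353*v^3 - 2028*v^2 + 5652*v - 6048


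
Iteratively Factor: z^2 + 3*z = (z)*(z + 3)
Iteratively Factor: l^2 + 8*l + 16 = (l + 4)*(l + 4)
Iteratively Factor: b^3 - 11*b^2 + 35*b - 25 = (b - 5)*(b^2 - 6*b + 5) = (b - 5)^2*(b - 1)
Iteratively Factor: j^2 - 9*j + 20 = (j - 5)*(j - 4)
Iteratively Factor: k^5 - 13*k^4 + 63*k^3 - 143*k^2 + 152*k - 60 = (k - 2)*(k^4 - 11*k^3 + 41*k^2 - 61*k + 30) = (k - 3)*(k - 2)*(k^3 - 8*k^2 + 17*k - 10) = (k - 3)*(k - 2)^2*(k^2 - 6*k + 5) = (k - 3)*(k - 2)^2*(k - 1)*(k - 5)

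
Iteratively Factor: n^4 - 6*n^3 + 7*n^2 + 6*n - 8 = (n - 4)*(n^3 - 2*n^2 - n + 2) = (n - 4)*(n - 1)*(n^2 - n - 2) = (n - 4)*(n - 2)*(n - 1)*(n + 1)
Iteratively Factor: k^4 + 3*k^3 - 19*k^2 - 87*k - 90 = (k + 2)*(k^3 + k^2 - 21*k - 45) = (k + 2)*(k + 3)*(k^2 - 2*k - 15) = (k + 2)*(k + 3)^2*(k - 5)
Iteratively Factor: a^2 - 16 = (a + 4)*(a - 4)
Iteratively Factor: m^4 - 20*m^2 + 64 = (m - 2)*(m^3 + 2*m^2 - 16*m - 32) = (m - 4)*(m - 2)*(m^2 + 6*m + 8) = (m - 4)*(m - 2)*(m + 4)*(m + 2)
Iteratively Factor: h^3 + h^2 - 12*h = (h - 3)*(h^2 + 4*h) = h*(h - 3)*(h + 4)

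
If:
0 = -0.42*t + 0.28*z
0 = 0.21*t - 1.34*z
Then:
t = 0.00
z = 0.00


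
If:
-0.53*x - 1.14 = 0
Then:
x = -2.15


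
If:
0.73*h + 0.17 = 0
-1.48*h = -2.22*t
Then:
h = -0.23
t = -0.16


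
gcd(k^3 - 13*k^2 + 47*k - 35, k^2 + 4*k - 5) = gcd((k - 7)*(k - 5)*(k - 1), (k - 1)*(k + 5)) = k - 1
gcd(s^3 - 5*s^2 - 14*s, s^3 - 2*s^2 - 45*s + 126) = 1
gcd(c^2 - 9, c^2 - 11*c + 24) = c - 3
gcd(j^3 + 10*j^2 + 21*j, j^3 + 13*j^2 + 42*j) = j^2 + 7*j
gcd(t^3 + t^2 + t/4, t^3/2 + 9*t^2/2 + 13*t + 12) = 1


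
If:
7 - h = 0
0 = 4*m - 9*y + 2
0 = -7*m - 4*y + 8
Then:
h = 7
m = 64/79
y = 46/79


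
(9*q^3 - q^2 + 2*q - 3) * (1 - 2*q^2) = -18*q^5 + 2*q^4 + 5*q^3 + 5*q^2 + 2*q - 3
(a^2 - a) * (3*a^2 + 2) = 3*a^4 - 3*a^3 + 2*a^2 - 2*a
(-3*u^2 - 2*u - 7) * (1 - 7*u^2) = 21*u^4 + 14*u^3 + 46*u^2 - 2*u - 7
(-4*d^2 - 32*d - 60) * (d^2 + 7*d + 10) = -4*d^4 - 60*d^3 - 324*d^2 - 740*d - 600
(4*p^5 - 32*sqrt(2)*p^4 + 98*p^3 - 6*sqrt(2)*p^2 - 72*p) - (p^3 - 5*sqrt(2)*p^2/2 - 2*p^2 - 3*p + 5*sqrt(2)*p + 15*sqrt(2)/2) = 4*p^5 - 32*sqrt(2)*p^4 + 97*p^3 - 7*sqrt(2)*p^2/2 + 2*p^2 - 69*p - 5*sqrt(2)*p - 15*sqrt(2)/2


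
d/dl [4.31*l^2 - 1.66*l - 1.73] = 8.62*l - 1.66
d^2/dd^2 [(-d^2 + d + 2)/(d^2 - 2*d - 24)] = 2*(-d^3 - 66*d^2 + 60*d - 568)/(d^6 - 6*d^5 - 60*d^4 + 280*d^3 + 1440*d^2 - 3456*d - 13824)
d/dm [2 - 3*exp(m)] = -3*exp(m)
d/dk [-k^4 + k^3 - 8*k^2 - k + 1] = -4*k^3 + 3*k^2 - 16*k - 1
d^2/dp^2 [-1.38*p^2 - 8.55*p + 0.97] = -2.76000000000000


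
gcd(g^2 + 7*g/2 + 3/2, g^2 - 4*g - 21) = g + 3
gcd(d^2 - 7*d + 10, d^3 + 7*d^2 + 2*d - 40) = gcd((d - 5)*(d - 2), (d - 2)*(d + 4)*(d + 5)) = d - 2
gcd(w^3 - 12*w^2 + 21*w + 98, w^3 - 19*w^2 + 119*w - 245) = w^2 - 14*w + 49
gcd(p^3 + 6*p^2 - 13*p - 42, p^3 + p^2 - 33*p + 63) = p^2 + 4*p - 21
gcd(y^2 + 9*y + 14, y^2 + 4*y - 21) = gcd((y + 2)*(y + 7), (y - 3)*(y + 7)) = y + 7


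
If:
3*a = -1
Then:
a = -1/3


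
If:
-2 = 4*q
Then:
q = -1/2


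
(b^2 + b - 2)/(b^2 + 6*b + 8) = (b - 1)/(b + 4)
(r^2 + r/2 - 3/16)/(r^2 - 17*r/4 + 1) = (r + 3/4)/(r - 4)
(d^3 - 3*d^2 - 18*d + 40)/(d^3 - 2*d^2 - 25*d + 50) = (d + 4)/(d + 5)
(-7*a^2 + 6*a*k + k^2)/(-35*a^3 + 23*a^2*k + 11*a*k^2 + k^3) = 1/(5*a + k)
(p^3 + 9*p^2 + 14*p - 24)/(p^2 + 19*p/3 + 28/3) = 3*(p^2 + 5*p - 6)/(3*p + 7)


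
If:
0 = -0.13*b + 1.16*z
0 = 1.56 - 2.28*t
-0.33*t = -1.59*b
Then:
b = 0.14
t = 0.68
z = 0.02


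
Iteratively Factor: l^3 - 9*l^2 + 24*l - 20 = (l - 2)*(l^2 - 7*l + 10) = (l - 2)^2*(l - 5)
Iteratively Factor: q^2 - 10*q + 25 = (q - 5)*(q - 5)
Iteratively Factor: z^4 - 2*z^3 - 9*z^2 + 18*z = (z + 3)*(z^3 - 5*z^2 + 6*z) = (z - 2)*(z + 3)*(z^2 - 3*z) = (z - 3)*(z - 2)*(z + 3)*(z)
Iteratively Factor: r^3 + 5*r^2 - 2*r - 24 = (r + 4)*(r^2 + r - 6) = (r - 2)*(r + 4)*(r + 3)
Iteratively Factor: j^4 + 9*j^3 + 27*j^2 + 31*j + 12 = (j + 1)*(j^3 + 8*j^2 + 19*j + 12) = (j + 1)*(j + 4)*(j^2 + 4*j + 3) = (j + 1)*(j + 3)*(j + 4)*(j + 1)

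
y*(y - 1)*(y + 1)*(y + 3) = y^4 + 3*y^3 - y^2 - 3*y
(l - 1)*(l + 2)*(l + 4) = l^3 + 5*l^2 + 2*l - 8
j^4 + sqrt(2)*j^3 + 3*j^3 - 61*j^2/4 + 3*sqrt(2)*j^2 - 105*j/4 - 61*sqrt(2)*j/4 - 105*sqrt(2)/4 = (j - 7/2)*(j + 3/2)*(j + 5)*(j + sqrt(2))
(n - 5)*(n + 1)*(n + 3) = n^3 - n^2 - 17*n - 15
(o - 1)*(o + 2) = o^2 + o - 2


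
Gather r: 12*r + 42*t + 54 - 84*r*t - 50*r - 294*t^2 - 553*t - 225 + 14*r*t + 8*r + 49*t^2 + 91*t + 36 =r*(-70*t - 30) - 245*t^2 - 420*t - 135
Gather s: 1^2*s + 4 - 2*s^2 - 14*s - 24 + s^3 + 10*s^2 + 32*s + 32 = s^3 + 8*s^2 + 19*s + 12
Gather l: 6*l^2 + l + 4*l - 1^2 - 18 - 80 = 6*l^2 + 5*l - 99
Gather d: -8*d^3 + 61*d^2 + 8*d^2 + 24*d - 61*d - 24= -8*d^3 + 69*d^2 - 37*d - 24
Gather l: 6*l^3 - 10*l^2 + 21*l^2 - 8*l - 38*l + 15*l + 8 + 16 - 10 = 6*l^3 + 11*l^2 - 31*l + 14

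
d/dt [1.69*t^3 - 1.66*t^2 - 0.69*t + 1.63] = 5.07*t^2 - 3.32*t - 0.69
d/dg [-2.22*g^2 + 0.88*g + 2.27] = 0.88 - 4.44*g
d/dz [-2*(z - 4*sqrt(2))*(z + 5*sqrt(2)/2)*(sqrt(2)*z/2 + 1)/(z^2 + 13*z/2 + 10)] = 2*(-2*sqrt(2)*z^4 - 26*sqrt(2)*z^3 - 106*sqrt(2)*z^2 + 13*z^2 - 120*z - 520 + 460*sqrt(2))/(4*z^4 + 52*z^3 + 249*z^2 + 520*z + 400)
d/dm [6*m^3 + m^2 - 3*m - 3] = 18*m^2 + 2*m - 3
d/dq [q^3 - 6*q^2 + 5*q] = 3*q^2 - 12*q + 5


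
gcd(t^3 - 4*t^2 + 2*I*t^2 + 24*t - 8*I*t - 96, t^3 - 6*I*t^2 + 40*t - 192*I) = t^2 + 2*I*t + 24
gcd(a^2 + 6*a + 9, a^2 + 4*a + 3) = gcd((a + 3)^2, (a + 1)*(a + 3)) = a + 3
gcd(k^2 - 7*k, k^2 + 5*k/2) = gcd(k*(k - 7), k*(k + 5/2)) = k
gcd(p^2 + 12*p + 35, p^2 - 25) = p + 5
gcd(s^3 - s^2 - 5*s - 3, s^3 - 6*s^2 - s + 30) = s - 3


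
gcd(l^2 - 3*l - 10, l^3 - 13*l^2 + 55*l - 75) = l - 5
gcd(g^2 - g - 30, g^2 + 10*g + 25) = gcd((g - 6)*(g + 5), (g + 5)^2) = g + 5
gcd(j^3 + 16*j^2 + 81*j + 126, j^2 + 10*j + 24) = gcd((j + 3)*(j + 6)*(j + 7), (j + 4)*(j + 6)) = j + 6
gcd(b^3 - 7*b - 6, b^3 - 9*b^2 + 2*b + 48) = b^2 - b - 6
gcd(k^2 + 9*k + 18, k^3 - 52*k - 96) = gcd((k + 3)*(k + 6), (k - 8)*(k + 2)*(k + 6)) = k + 6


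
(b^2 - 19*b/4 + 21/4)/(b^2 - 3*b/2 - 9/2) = (4*b - 7)/(2*(2*b + 3))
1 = 1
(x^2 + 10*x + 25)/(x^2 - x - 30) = (x + 5)/(x - 6)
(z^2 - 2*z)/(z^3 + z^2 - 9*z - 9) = z*(z - 2)/(z^3 + z^2 - 9*z - 9)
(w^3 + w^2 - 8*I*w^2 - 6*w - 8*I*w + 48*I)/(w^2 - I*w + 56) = (w^2 + w - 6)/(w + 7*I)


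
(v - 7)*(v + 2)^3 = v^4 - v^3 - 30*v^2 - 76*v - 56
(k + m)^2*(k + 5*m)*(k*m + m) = k^4*m + 7*k^3*m^2 + k^3*m + 11*k^2*m^3 + 7*k^2*m^2 + 5*k*m^4 + 11*k*m^3 + 5*m^4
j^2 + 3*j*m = j*(j + 3*m)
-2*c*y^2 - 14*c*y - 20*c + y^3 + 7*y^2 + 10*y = (-2*c + y)*(y + 2)*(y + 5)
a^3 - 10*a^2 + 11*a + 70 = (a - 7)*(a - 5)*(a + 2)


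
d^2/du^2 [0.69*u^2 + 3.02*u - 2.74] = 1.38000000000000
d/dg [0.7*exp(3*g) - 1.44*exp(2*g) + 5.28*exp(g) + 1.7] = (2.1*exp(2*g) - 2.88*exp(g) + 5.28)*exp(g)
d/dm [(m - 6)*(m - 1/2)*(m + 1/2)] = 3*m^2 - 12*m - 1/4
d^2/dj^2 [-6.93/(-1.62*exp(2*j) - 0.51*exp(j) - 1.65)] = (6.93*(3.24*exp(j) + 0.51)*(6.48*exp(j) + 1.02)*exp(j) - (44.9064*exp(j) + 3.5343)*(1.62*exp(2*j) + 0.51*exp(j) + 1.65))*exp(j)/(1.62*exp(2*j) + 0.51*exp(j) + 1.65)^3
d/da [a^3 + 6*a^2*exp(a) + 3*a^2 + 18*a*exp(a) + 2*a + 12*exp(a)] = 6*a^2*exp(a) + 3*a^2 + 30*a*exp(a) + 6*a + 30*exp(a) + 2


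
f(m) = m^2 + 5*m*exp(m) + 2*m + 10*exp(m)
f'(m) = 5*m*exp(m) + 2*m + 15*exp(m) + 2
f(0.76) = 31.61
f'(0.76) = 43.72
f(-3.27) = 3.91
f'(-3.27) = -4.59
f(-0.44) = 4.34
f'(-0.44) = 9.36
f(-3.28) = 3.96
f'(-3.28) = -4.61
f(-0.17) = 7.41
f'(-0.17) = 13.60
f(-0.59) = 3.08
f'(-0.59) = 7.50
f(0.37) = 18.03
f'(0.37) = 27.13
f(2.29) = 221.64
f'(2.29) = 267.77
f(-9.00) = 63.00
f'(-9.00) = -16.00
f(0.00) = 10.00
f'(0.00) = 17.00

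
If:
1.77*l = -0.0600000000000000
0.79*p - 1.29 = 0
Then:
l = -0.03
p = 1.63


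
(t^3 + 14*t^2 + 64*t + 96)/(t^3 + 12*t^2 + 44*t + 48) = (t + 4)/(t + 2)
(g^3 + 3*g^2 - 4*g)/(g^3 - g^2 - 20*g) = (g - 1)/(g - 5)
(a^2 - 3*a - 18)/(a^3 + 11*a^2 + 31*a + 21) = (a - 6)/(a^2 + 8*a + 7)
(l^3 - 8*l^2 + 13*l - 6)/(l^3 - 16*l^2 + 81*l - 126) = (l^2 - 2*l + 1)/(l^2 - 10*l + 21)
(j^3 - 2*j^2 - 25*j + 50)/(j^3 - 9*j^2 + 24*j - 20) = (j + 5)/(j - 2)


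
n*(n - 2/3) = n^2 - 2*n/3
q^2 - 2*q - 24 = (q - 6)*(q + 4)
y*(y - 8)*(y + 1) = y^3 - 7*y^2 - 8*y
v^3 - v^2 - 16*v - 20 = (v - 5)*(v + 2)^2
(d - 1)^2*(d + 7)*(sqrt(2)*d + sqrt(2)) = sqrt(2)*d^4 + 6*sqrt(2)*d^3 - 8*sqrt(2)*d^2 - 6*sqrt(2)*d + 7*sqrt(2)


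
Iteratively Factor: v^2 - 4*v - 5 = (v + 1)*(v - 5)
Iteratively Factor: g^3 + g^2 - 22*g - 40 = (g + 4)*(g^2 - 3*g - 10) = (g - 5)*(g + 4)*(g + 2)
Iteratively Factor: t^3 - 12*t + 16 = (t + 4)*(t^2 - 4*t + 4) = (t - 2)*(t + 4)*(t - 2)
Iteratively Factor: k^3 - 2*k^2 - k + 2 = (k - 2)*(k^2 - 1) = (k - 2)*(k + 1)*(k - 1)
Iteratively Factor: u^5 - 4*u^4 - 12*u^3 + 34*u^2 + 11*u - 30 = (u - 2)*(u^4 - 2*u^3 - 16*u^2 + 2*u + 15) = (u - 2)*(u + 3)*(u^3 - 5*u^2 - u + 5) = (u - 2)*(u + 1)*(u + 3)*(u^2 - 6*u + 5) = (u - 2)*(u - 1)*(u + 1)*(u + 3)*(u - 5)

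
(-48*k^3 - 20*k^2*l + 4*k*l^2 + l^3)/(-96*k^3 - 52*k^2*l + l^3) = (4*k - l)/(8*k - l)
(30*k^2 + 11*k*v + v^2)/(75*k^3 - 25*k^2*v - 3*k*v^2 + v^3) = (6*k + v)/(15*k^2 - 8*k*v + v^2)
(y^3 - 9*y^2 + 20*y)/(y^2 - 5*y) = y - 4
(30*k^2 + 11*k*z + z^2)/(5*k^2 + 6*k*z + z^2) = (6*k + z)/(k + z)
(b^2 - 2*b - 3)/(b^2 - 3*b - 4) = (b - 3)/(b - 4)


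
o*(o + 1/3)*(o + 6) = o^3 + 19*o^2/3 + 2*o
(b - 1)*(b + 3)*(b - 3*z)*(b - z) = b^4 - 4*b^3*z + 2*b^3 + 3*b^2*z^2 - 8*b^2*z - 3*b^2 + 6*b*z^2 + 12*b*z - 9*z^2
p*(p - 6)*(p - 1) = p^3 - 7*p^2 + 6*p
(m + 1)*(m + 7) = m^2 + 8*m + 7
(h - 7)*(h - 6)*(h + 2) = h^3 - 11*h^2 + 16*h + 84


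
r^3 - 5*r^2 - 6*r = r*(r - 6)*(r + 1)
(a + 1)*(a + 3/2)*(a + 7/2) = a^3 + 6*a^2 + 41*a/4 + 21/4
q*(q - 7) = q^2 - 7*q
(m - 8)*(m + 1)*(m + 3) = m^3 - 4*m^2 - 29*m - 24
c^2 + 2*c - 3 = (c - 1)*(c + 3)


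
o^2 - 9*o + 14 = (o - 7)*(o - 2)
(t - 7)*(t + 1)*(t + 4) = t^3 - 2*t^2 - 31*t - 28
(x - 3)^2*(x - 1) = x^3 - 7*x^2 + 15*x - 9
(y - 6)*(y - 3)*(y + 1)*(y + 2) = y^4 - 6*y^3 - 7*y^2 + 36*y + 36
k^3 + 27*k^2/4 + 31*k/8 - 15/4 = (k - 1/2)*(k + 5/4)*(k + 6)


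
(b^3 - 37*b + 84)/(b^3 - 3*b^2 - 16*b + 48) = (b + 7)/(b + 4)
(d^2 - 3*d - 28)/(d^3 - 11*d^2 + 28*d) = (d + 4)/(d*(d - 4))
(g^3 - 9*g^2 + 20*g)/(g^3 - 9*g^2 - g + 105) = g*(g - 4)/(g^2 - 4*g - 21)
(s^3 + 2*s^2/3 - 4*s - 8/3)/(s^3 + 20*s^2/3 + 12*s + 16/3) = (s - 2)/(s + 4)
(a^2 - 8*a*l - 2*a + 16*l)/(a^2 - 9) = (a^2 - 8*a*l - 2*a + 16*l)/(a^2 - 9)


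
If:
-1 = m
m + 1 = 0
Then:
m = -1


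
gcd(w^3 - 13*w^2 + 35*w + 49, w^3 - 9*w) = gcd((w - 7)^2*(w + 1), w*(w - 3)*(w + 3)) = 1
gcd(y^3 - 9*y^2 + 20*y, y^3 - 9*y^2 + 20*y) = y^3 - 9*y^2 + 20*y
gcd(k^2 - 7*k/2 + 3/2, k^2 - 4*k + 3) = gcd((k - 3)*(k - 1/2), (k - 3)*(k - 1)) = k - 3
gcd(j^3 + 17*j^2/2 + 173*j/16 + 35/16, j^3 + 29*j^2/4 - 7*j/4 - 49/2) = j + 7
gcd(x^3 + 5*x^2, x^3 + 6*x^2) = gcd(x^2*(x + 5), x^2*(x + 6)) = x^2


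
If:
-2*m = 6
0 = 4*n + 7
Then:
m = -3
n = -7/4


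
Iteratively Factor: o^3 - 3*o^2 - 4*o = (o + 1)*(o^2 - 4*o) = (o - 4)*(o + 1)*(o)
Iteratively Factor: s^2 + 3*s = (s + 3)*(s)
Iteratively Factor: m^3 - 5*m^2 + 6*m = (m)*(m^2 - 5*m + 6) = m*(m - 2)*(m - 3)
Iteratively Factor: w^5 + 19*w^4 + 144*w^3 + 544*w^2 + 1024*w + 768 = (w + 4)*(w^4 + 15*w^3 + 84*w^2 + 208*w + 192) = (w + 4)^2*(w^3 + 11*w^2 + 40*w + 48) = (w + 3)*(w + 4)^2*(w^2 + 8*w + 16) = (w + 3)*(w + 4)^3*(w + 4)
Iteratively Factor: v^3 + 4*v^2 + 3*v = (v + 1)*(v^2 + 3*v) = (v + 1)*(v + 3)*(v)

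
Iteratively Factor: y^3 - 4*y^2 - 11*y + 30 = (y - 5)*(y^2 + y - 6) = (y - 5)*(y + 3)*(y - 2)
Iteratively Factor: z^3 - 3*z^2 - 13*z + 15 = (z - 5)*(z^2 + 2*z - 3) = (z - 5)*(z + 3)*(z - 1)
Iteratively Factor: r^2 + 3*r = (r + 3)*(r)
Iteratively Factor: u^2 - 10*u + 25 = (u - 5)*(u - 5)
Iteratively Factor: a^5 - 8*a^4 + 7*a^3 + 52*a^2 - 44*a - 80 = (a - 2)*(a^4 - 6*a^3 - 5*a^2 + 42*a + 40) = (a - 4)*(a - 2)*(a^3 - 2*a^2 - 13*a - 10) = (a - 4)*(a - 2)*(a + 1)*(a^2 - 3*a - 10) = (a - 4)*(a - 2)*(a + 1)*(a + 2)*(a - 5)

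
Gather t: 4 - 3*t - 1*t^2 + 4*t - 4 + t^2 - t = 0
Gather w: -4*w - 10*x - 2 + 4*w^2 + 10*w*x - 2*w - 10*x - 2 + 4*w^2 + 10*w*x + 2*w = 8*w^2 + w*(20*x - 4) - 20*x - 4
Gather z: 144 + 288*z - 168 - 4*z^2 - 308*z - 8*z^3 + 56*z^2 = -8*z^3 + 52*z^2 - 20*z - 24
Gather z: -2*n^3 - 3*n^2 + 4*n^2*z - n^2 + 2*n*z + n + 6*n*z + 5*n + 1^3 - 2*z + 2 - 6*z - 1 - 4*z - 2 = -2*n^3 - 4*n^2 + 6*n + z*(4*n^2 + 8*n - 12)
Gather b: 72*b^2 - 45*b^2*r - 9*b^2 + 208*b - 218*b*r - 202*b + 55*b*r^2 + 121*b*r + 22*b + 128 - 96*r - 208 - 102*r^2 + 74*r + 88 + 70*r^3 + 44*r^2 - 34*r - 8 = b^2*(63 - 45*r) + b*(55*r^2 - 97*r + 28) + 70*r^3 - 58*r^2 - 56*r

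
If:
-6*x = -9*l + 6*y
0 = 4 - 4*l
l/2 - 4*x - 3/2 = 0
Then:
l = 1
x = -1/4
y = 7/4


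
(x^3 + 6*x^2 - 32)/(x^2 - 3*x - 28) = (x^2 + 2*x - 8)/(x - 7)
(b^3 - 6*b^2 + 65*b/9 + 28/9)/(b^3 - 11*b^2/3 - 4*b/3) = (b - 7/3)/b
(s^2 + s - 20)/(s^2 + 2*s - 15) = (s - 4)/(s - 3)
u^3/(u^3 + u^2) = u/(u + 1)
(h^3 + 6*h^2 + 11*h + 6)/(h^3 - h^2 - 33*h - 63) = (h^2 + 3*h + 2)/(h^2 - 4*h - 21)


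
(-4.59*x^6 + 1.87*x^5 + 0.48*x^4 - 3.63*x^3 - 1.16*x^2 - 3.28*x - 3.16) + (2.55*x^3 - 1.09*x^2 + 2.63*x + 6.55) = -4.59*x^6 + 1.87*x^5 + 0.48*x^4 - 1.08*x^3 - 2.25*x^2 - 0.65*x + 3.39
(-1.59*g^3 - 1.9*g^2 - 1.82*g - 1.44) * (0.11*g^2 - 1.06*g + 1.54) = -0.1749*g^5 + 1.4764*g^4 - 0.634800000000001*g^3 - 1.1552*g^2 - 1.2764*g - 2.2176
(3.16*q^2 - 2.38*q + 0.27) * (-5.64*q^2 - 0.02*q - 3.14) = -17.8224*q^4 + 13.36*q^3 - 11.3976*q^2 + 7.4678*q - 0.8478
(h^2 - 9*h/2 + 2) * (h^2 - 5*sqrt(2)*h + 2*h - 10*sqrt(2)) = h^4 - 5*sqrt(2)*h^3 - 5*h^3/2 - 7*h^2 + 25*sqrt(2)*h^2/2 + 4*h + 35*sqrt(2)*h - 20*sqrt(2)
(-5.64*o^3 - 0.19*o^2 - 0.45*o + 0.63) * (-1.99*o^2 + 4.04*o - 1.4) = 11.2236*o^5 - 22.4075*o^4 + 8.0239*o^3 - 2.8057*o^2 + 3.1752*o - 0.882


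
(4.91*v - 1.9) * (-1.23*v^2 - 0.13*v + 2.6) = -6.0393*v^3 + 1.6987*v^2 + 13.013*v - 4.94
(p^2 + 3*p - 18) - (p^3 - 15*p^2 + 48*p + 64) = -p^3 + 16*p^2 - 45*p - 82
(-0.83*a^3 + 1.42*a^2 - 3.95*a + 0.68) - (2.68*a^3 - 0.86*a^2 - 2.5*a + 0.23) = -3.51*a^3 + 2.28*a^2 - 1.45*a + 0.45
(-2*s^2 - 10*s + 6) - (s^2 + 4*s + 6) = -3*s^2 - 14*s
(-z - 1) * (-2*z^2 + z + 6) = 2*z^3 + z^2 - 7*z - 6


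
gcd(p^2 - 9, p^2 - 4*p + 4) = 1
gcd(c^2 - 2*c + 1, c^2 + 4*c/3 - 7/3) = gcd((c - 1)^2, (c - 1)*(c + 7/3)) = c - 1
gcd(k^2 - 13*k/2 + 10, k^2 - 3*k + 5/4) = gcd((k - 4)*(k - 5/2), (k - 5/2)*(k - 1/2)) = k - 5/2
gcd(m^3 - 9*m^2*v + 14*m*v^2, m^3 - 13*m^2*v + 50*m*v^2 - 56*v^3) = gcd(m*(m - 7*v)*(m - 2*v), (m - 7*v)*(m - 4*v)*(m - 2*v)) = m^2 - 9*m*v + 14*v^2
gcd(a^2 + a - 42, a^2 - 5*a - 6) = a - 6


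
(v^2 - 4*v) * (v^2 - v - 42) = v^4 - 5*v^3 - 38*v^2 + 168*v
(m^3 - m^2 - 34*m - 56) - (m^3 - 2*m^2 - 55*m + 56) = m^2 + 21*m - 112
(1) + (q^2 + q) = q^2 + q + 1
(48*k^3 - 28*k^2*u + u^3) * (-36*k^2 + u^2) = -1728*k^5 + 1008*k^4*u + 48*k^3*u^2 - 64*k^2*u^3 + u^5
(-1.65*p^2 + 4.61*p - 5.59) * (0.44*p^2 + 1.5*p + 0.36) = -0.726*p^4 - 0.4466*p^3 + 3.8614*p^2 - 6.7254*p - 2.0124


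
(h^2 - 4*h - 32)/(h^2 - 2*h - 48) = (h + 4)/(h + 6)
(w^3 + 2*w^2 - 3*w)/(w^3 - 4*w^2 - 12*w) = (-w^2 - 2*w + 3)/(-w^2 + 4*w + 12)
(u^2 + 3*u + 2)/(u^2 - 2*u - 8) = (u + 1)/(u - 4)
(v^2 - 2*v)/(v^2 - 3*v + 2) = v/(v - 1)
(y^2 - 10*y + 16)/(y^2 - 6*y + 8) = (y - 8)/(y - 4)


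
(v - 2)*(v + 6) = v^2 + 4*v - 12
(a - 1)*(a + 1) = a^2 - 1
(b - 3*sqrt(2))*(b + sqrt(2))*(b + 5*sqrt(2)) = b^3 + 3*sqrt(2)*b^2 - 26*b - 30*sqrt(2)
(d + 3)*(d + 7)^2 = d^3 + 17*d^2 + 91*d + 147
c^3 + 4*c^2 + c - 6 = (c - 1)*(c + 2)*(c + 3)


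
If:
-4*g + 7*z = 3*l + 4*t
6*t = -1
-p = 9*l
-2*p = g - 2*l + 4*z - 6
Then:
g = 128*z/83 + 94/249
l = 23*z/83 - 70/249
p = 210/83 - 207*z/83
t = -1/6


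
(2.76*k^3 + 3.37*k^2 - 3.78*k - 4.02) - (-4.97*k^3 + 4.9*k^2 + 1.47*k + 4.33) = 7.73*k^3 - 1.53*k^2 - 5.25*k - 8.35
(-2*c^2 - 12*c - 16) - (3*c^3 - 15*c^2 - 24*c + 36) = -3*c^3 + 13*c^2 + 12*c - 52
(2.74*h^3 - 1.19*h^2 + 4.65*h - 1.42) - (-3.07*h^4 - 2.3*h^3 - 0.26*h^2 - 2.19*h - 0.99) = 3.07*h^4 + 5.04*h^3 - 0.93*h^2 + 6.84*h - 0.43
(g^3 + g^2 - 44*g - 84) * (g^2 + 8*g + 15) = g^5 + 9*g^4 - 21*g^3 - 421*g^2 - 1332*g - 1260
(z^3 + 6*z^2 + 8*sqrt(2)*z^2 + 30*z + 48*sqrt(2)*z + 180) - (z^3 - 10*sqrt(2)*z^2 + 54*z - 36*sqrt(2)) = 6*z^2 + 18*sqrt(2)*z^2 - 24*z + 48*sqrt(2)*z + 36*sqrt(2) + 180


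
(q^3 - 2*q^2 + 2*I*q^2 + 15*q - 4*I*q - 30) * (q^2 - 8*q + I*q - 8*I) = q^5 - 10*q^4 + 3*I*q^4 + 29*q^3 - 30*I*q^3 - 130*q^2 + 63*I*q^2 + 208*q - 150*I*q + 240*I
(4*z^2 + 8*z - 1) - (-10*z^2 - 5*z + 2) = 14*z^2 + 13*z - 3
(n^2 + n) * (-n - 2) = -n^3 - 3*n^2 - 2*n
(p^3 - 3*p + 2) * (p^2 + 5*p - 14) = p^5 + 5*p^4 - 17*p^3 - 13*p^2 + 52*p - 28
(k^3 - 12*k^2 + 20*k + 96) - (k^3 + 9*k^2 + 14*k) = -21*k^2 + 6*k + 96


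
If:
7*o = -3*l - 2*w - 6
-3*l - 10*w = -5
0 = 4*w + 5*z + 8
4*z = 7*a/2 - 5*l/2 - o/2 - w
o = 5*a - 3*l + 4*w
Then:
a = 7662/505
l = 2065/101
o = -809/101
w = -569/101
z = 1468/505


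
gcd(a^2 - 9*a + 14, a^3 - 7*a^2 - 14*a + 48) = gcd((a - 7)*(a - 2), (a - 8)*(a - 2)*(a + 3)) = a - 2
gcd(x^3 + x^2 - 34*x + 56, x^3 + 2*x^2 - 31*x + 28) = x^2 + 3*x - 28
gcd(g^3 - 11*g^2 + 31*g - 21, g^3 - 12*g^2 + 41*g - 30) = g - 1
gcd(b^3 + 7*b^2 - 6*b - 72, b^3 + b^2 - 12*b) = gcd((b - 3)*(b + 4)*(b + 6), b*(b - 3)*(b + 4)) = b^2 + b - 12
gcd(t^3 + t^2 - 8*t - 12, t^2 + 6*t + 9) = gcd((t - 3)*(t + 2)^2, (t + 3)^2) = 1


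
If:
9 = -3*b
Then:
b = -3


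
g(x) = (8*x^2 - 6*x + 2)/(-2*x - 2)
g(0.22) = -0.44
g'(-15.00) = -3.96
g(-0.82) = -34.16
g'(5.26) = -3.80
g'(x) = (16*x - 6)/(-2*x - 2) + 2*(8*x^2 - 6*x + 2)/(-2*x - 2)^2 = 4*(-x^2 - 2*x + 1)/(x^2 + 2*x + 1)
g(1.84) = -3.18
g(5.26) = -15.32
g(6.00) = -18.14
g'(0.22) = 1.37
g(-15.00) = 67.57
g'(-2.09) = 2.73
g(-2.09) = 22.70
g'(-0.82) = 242.91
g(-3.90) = 25.36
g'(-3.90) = -3.05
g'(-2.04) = 3.40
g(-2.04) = 22.85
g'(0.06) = 3.12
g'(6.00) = -3.84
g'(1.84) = -3.01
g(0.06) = -0.79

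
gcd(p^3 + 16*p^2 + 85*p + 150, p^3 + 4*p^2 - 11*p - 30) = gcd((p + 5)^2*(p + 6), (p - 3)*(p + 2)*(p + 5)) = p + 5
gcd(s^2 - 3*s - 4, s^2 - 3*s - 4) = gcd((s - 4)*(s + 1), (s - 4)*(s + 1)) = s^2 - 3*s - 4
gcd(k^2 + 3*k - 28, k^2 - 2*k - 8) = k - 4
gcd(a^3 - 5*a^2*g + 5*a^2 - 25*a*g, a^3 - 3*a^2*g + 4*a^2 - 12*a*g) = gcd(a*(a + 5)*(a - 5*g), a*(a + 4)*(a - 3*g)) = a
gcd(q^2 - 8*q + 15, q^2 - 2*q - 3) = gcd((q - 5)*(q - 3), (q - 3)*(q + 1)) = q - 3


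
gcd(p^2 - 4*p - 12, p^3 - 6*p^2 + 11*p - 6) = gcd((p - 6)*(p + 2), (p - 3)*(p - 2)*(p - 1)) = 1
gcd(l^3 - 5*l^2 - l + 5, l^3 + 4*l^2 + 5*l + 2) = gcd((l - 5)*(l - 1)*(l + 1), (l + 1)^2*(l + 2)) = l + 1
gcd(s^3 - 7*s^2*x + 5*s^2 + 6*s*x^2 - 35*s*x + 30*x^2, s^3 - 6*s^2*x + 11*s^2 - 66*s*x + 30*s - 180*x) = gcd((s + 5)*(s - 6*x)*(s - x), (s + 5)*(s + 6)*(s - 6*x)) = -s^2 + 6*s*x - 5*s + 30*x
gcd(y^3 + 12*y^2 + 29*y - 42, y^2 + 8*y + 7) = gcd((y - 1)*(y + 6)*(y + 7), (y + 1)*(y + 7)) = y + 7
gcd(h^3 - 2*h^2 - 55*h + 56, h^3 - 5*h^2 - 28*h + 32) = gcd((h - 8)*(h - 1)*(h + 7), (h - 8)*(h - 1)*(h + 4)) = h^2 - 9*h + 8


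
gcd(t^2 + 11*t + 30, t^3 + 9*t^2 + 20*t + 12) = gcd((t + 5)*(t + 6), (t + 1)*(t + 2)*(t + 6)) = t + 6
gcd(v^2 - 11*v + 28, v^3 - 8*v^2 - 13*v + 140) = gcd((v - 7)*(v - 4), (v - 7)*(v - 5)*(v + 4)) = v - 7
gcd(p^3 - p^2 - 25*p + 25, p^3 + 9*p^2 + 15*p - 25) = p^2 + 4*p - 5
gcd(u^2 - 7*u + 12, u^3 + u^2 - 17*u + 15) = u - 3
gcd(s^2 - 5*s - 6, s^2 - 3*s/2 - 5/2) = s + 1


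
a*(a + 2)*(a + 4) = a^3 + 6*a^2 + 8*a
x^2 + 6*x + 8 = (x + 2)*(x + 4)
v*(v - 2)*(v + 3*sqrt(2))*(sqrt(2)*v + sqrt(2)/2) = sqrt(2)*v^4 - 3*sqrt(2)*v^3/2 + 6*v^3 - 9*v^2 - sqrt(2)*v^2 - 6*v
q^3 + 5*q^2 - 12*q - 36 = (q - 3)*(q + 2)*(q + 6)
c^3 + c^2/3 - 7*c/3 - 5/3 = (c - 5/3)*(c + 1)^2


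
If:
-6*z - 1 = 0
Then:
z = -1/6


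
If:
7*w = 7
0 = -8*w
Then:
No Solution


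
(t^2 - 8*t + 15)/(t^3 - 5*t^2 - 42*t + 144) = (t - 5)/(t^2 - 2*t - 48)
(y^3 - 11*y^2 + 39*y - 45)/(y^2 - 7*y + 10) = (y^2 - 6*y + 9)/(y - 2)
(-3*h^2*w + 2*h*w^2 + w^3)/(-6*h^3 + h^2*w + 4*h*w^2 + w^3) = w/(2*h + w)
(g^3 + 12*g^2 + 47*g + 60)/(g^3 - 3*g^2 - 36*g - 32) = (g^2 + 8*g + 15)/(g^2 - 7*g - 8)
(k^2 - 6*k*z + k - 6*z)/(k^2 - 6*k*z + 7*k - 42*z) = (k + 1)/(k + 7)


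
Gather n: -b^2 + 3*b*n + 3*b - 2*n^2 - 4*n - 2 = -b^2 + 3*b - 2*n^2 + n*(3*b - 4) - 2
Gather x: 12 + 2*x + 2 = 2*x + 14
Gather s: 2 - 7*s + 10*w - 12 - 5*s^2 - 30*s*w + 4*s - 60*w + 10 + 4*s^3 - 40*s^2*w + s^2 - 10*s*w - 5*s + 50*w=4*s^3 + s^2*(-40*w - 4) + s*(-40*w - 8)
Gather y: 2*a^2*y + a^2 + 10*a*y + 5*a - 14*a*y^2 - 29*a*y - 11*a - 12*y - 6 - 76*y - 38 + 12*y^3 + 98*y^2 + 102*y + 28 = a^2 - 6*a + 12*y^3 + y^2*(98 - 14*a) + y*(2*a^2 - 19*a + 14) - 16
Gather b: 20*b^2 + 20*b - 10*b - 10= 20*b^2 + 10*b - 10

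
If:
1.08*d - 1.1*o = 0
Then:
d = 1.01851851851852*o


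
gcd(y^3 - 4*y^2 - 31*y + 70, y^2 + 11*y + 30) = y + 5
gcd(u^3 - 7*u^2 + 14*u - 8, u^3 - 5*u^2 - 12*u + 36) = u - 2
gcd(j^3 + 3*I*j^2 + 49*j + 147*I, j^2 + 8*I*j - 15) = j + 3*I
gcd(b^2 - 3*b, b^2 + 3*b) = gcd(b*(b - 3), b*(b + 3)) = b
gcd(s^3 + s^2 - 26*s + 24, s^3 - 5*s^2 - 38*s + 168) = s^2 + 2*s - 24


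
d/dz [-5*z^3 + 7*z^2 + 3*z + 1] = -15*z^2 + 14*z + 3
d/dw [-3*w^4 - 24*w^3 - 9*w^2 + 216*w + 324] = -12*w^3 - 72*w^2 - 18*w + 216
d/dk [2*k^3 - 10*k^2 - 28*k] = 6*k^2 - 20*k - 28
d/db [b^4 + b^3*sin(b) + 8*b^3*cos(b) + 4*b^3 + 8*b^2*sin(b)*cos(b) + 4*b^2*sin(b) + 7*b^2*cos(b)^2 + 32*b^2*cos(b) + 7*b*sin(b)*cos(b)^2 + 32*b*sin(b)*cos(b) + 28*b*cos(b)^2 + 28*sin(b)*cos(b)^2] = -8*b^3*sin(b) + b^3*cos(b) + 4*b^3 - 29*b^2*sin(b) - 7*b^2*sin(2*b) + 28*b^2*cos(b) + 8*b^2*cos(2*b) + 12*b^2 + 8*b*sin(b) - 20*b*sin(2*b) + 263*b*cos(b)/4 + 39*b*cos(2*b) + 21*b*cos(3*b)/4 + 7*b + 7*sin(b)/4 + 16*sin(2*b) + 7*sin(3*b)/4 + 7*cos(b) + 14*cos(2*b) + 21*cos(3*b) + 14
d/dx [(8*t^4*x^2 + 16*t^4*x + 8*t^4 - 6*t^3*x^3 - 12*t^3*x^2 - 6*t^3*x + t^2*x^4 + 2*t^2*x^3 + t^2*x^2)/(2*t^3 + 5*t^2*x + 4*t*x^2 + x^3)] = t^2*(32*t^4*x + 32*t^4 - 28*t^3*x^2 - 80*t^3*x - 52*t^3 - 24*t^2*x^3 - 32*t^2*x^2 - 8*t^2*x + 7*t*x^4 + 20*t*x^3 + 13*t*x^2 + x^5 - x^3)/(4*t^5 + 16*t^4*x + 25*t^3*x^2 + 19*t^2*x^3 + 7*t*x^4 + x^5)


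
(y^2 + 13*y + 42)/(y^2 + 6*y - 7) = (y + 6)/(y - 1)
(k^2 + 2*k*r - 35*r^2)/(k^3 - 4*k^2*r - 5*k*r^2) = (k + 7*r)/(k*(k + r))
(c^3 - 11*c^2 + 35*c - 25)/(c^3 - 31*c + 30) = (c - 5)/(c + 6)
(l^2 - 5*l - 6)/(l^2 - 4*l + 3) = (l^2 - 5*l - 6)/(l^2 - 4*l + 3)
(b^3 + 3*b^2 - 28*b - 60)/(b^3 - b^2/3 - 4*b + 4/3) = 3*(b^2 + b - 30)/(3*b^2 - 7*b + 2)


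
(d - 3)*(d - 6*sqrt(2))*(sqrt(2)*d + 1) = sqrt(2)*d^3 - 11*d^2 - 3*sqrt(2)*d^2 - 6*sqrt(2)*d + 33*d + 18*sqrt(2)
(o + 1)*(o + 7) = o^2 + 8*o + 7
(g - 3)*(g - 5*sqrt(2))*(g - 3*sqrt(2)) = g^3 - 8*sqrt(2)*g^2 - 3*g^2 + 30*g + 24*sqrt(2)*g - 90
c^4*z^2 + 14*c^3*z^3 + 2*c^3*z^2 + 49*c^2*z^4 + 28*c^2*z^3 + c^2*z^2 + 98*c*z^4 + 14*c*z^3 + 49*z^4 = (c + 7*z)^2*(c*z + z)^2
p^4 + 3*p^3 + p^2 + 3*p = p*(p + 3)*(p - I)*(p + I)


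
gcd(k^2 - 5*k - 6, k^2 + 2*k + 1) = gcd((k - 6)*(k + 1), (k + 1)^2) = k + 1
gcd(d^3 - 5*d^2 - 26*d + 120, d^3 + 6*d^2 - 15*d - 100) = d^2 + d - 20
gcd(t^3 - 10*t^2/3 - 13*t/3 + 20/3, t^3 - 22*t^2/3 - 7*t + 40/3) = t^2 + 2*t/3 - 5/3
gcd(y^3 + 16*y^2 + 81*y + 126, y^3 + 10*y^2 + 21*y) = y^2 + 10*y + 21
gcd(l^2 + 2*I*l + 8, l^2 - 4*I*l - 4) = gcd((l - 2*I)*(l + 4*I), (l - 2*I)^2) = l - 2*I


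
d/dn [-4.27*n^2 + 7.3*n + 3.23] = 7.3 - 8.54*n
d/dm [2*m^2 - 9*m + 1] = 4*m - 9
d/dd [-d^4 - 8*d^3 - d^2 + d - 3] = -4*d^3 - 24*d^2 - 2*d + 1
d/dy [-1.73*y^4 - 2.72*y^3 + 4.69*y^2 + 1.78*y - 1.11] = -6.92*y^3 - 8.16*y^2 + 9.38*y + 1.78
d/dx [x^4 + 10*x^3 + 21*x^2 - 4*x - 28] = 4*x^3 + 30*x^2 + 42*x - 4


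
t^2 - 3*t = t*(t - 3)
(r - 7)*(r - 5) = r^2 - 12*r + 35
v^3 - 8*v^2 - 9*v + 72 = (v - 8)*(v - 3)*(v + 3)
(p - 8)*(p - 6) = p^2 - 14*p + 48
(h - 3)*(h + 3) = h^2 - 9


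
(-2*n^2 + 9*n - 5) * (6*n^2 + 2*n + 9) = -12*n^4 + 50*n^3 - 30*n^2 + 71*n - 45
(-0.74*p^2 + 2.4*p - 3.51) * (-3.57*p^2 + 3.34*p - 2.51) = 2.6418*p^4 - 11.0396*p^3 + 22.4041*p^2 - 17.7474*p + 8.8101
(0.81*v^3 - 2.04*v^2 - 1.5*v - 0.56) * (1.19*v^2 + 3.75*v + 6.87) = 0.9639*v^5 + 0.6099*v^4 - 3.8703*v^3 - 20.3062*v^2 - 12.405*v - 3.8472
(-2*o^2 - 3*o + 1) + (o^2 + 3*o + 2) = 3 - o^2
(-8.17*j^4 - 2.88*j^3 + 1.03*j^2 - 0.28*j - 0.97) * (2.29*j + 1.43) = -18.7093*j^5 - 18.2783*j^4 - 1.7597*j^3 + 0.8317*j^2 - 2.6217*j - 1.3871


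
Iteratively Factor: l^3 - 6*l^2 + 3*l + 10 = (l - 2)*(l^2 - 4*l - 5) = (l - 5)*(l - 2)*(l + 1)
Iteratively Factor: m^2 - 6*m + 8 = (m - 2)*(m - 4)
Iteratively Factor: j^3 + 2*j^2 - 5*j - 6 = (j + 3)*(j^2 - j - 2) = (j + 1)*(j + 3)*(j - 2)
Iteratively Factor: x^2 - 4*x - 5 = (x - 5)*(x + 1)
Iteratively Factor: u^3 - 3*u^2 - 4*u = (u - 4)*(u^2 + u) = u*(u - 4)*(u + 1)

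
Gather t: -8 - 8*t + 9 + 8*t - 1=0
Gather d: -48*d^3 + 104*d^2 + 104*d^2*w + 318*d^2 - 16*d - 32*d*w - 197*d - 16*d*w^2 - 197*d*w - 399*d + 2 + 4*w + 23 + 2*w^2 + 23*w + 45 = -48*d^3 + d^2*(104*w + 422) + d*(-16*w^2 - 229*w - 612) + 2*w^2 + 27*w + 70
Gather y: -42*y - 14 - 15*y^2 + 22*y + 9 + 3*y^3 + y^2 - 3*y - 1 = 3*y^3 - 14*y^2 - 23*y - 6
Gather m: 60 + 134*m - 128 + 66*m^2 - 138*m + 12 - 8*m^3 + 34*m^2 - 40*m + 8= -8*m^3 + 100*m^2 - 44*m - 48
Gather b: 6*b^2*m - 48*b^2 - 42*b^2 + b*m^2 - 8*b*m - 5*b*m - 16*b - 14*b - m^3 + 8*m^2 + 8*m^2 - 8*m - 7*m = b^2*(6*m - 90) + b*(m^2 - 13*m - 30) - m^3 + 16*m^2 - 15*m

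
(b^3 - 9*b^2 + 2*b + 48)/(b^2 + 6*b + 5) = (b^3 - 9*b^2 + 2*b + 48)/(b^2 + 6*b + 5)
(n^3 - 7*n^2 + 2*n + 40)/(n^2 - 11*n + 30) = (n^2 - 2*n - 8)/(n - 6)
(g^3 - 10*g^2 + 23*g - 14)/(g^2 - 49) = (g^2 - 3*g + 2)/(g + 7)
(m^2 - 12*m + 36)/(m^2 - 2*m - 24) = (m - 6)/(m + 4)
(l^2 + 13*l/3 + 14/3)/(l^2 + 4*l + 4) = (l + 7/3)/(l + 2)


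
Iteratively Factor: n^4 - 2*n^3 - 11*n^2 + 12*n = (n)*(n^3 - 2*n^2 - 11*n + 12) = n*(n + 3)*(n^2 - 5*n + 4) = n*(n - 1)*(n + 3)*(n - 4)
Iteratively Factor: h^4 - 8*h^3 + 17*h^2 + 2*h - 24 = (h - 4)*(h^3 - 4*h^2 + h + 6) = (h - 4)*(h + 1)*(h^2 - 5*h + 6) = (h - 4)*(h - 3)*(h + 1)*(h - 2)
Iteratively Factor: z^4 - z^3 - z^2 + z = (z + 1)*(z^3 - 2*z^2 + z) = z*(z + 1)*(z^2 - 2*z + 1) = z*(z - 1)*(z + 1)*(z - 1)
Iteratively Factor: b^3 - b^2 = (b)*(b^2 - b) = b*(b - 1)*(b)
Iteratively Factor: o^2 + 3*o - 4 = (o + 4)*(o - 1)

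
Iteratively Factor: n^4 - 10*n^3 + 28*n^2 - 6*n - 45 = (n - 3)*(n^3 - 7*n^2 + 7*n + 15) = (n - 3)^2*(n^2 - 4*n - 5) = (n - 5)*(n - 3)^2*(n + 1)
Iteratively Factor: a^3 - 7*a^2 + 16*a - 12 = (a - 2)*(a^2 - 5*a + 6) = (a - 2)^2*(a - 3)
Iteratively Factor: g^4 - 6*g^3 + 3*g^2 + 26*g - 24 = (g - 3)*(g^3 - 3*g^2 - 6*g + 8) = (g - 4)*(g - 3)*(g^2 + g - 2) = (g - 4)*(g - 3)*(g - 1)*(g + 2)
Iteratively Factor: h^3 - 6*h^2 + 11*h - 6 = (h - 3)*(h^2 - 3*h + 2) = (h - 3)*(h - 1)*(h - 2)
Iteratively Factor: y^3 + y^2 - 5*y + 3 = (y + 3)*(y^2 - 2*y + 1) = (y - 1)*(y + 3)*(y - 1)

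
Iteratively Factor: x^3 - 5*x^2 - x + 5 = (x + 1)*(x^2 - 6*x + 5) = (x - 5)*(x + 1)*(x - 1)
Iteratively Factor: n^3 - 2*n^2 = (n - 2)*(n^2) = n*(n - 2)*(n)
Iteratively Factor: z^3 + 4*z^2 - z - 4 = (z + 1)*(z^2 + 3*z - 4) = (z - 1)*(z + 1)*(z + 4)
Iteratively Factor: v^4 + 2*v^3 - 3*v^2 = (v + 3)*(v^3 - v^2) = v*(v + 3)*(v^2 - v) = v^2*(v + 3)*(v - 1)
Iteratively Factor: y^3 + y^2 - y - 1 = (y - 1)*(y^2 + 2*y + 1) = (y - 1)*(y + 1)*(y + 1)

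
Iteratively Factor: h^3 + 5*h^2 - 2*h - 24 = (h + 4)*(h^2 + h - 6) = (h + 3)*(h + 4)*(h - 2)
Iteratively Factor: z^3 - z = (z)*(z^2 - 1) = z*(z - 1)*(z + 1)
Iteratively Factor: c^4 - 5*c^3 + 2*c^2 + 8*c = (c)*(c^3 - 5*c^2 + 2*c + 8) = c*(c + 1)*(c^2 - 6*c + 8) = c*(c - 4)*(c + 1)*(c - 2)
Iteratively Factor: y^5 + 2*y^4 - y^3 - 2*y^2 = (y + 1)*(y^4 + y^3 - 2*y^2) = (y + 1)*(y + 2)*(y^3 - y^2) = y*(y + 1)*(y + 2)*(y^2 - y) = y*(y - 1)*(y + 1)*(y + 2)*(y)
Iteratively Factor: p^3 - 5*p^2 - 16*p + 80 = (p - 5)*(p^2 - 16) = (p - 5)*(p + 4)*(p - 4)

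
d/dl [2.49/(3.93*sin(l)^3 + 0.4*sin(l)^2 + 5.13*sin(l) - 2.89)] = (-1.992*sin(l) + 14.67855*cos(2*l) - 27.45225)*cos(l)/(3.93*sin(l)^3 + 0.4*sin(l)^2 + 5.13*sin(l) - 2.89)^2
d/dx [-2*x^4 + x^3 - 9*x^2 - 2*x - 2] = -8*x^3 + 3*x^2 - 18*x - 2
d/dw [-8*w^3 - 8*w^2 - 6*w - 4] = -24*w^2 - 16*w - 6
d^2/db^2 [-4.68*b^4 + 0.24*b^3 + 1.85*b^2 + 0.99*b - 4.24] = -56.16*b^2 + 1.44*b + 3.7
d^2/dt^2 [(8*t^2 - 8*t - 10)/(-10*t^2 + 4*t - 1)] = 24*(40*t^3 + 270*t^2 - 120*t + 7)/(1000*t^6 - 1200*t^5 + 780*t^4 - 304*t^3 + 78*t^2 - 12*t + 1)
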